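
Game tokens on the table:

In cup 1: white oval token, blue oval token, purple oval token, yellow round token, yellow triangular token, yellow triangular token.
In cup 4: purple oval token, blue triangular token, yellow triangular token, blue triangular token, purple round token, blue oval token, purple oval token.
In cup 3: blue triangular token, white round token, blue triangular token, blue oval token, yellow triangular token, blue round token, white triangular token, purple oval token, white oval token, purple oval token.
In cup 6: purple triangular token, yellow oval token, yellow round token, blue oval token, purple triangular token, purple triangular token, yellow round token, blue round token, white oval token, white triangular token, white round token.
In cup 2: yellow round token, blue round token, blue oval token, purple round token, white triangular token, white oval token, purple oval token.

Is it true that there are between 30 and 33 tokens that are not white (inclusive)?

True

tokens that are not white: 32.
The claim requires 30 ≤ 32 ≤ 33, which holds.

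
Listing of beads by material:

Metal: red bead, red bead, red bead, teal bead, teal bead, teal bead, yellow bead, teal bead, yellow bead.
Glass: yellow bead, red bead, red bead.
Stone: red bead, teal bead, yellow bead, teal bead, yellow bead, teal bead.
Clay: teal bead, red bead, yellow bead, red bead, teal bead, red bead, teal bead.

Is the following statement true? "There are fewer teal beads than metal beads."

False

There are 10 teal beads.
There are 9 metal beads.
The claim requires 10 < 9, which does not hold.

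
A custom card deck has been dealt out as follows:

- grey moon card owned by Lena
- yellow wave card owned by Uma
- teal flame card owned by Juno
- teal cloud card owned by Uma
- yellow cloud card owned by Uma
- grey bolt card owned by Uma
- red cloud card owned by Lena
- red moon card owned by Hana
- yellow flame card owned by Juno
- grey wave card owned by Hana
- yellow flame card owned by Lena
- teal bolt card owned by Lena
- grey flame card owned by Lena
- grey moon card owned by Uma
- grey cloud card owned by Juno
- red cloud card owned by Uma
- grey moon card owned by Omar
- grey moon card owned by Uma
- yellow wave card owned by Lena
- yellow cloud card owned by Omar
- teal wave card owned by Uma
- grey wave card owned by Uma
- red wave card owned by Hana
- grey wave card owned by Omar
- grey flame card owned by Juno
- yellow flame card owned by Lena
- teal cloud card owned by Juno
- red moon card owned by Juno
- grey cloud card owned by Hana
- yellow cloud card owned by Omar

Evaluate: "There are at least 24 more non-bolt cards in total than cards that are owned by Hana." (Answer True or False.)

There are 28 non-bolt cards.
Count of cards owned by Hana: 4.
The claim requires 28 − 4 = 24 ≥ 24, which holds.

True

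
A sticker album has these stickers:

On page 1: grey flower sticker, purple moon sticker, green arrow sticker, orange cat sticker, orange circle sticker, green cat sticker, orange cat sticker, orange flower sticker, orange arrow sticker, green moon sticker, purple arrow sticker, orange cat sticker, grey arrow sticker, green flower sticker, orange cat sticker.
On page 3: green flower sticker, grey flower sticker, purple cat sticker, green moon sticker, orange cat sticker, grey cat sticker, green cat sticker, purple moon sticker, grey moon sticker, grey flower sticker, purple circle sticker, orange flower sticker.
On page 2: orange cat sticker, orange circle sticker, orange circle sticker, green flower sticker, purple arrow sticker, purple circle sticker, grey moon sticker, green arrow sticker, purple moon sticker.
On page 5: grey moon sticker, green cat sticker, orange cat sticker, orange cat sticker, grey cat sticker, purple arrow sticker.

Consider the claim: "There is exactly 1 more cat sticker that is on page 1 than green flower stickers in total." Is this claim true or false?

|cat stickers on page 1| = 5.
|green flower stickers| = 3.
The claim requires 5 − 3 (= 2) to equal 1, which does not hold.

False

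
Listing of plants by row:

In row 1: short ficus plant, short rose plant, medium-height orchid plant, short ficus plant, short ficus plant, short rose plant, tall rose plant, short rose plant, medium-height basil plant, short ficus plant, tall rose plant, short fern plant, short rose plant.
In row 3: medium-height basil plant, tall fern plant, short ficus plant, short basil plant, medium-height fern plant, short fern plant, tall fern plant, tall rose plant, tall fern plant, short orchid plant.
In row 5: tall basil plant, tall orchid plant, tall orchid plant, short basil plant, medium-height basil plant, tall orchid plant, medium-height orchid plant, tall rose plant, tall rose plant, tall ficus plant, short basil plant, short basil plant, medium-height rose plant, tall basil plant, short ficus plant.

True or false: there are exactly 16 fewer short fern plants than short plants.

False

short fern plants: 2.
short plants: 17.
The claim requires 17 − 2 (= 15) to equal 16, which does not hold.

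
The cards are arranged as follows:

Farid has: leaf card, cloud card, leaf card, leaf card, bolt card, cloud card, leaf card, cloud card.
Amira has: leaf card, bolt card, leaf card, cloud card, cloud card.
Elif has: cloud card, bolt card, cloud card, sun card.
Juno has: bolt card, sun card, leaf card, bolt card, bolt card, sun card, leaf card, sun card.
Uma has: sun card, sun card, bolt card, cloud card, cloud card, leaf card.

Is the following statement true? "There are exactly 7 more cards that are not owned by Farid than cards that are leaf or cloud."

Count of cards that are not owned by Farid: 23.
There are 18 cards that are leaf or cloud.
The claim requires 23 − 18 (= 5) to equal 7, which does not hold.

False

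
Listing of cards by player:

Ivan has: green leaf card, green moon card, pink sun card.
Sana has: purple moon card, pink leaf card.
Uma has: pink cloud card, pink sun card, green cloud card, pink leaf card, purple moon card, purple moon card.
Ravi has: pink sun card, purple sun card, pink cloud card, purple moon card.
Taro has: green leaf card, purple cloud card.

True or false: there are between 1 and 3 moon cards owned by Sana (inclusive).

True

moon cards owned by Sana: 1.
The claim requires 1 ≤ 1 ≤ 3, which holds.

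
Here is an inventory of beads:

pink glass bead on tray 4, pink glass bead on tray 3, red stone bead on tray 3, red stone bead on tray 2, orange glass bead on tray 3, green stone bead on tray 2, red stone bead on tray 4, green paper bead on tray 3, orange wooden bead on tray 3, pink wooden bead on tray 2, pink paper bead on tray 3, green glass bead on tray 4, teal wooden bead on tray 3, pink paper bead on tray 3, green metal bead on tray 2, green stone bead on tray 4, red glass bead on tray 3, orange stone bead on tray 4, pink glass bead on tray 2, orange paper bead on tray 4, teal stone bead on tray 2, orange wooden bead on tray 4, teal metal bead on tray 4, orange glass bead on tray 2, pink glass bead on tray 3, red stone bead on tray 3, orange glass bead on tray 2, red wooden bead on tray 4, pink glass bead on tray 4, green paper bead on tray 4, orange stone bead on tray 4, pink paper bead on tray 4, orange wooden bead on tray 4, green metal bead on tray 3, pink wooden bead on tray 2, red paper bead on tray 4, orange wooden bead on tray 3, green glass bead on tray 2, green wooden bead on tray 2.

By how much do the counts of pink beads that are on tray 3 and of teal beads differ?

1

pink beads on tray 3: 4. teal beads: 3.
|4 − 3| = 4 − 3 = 1.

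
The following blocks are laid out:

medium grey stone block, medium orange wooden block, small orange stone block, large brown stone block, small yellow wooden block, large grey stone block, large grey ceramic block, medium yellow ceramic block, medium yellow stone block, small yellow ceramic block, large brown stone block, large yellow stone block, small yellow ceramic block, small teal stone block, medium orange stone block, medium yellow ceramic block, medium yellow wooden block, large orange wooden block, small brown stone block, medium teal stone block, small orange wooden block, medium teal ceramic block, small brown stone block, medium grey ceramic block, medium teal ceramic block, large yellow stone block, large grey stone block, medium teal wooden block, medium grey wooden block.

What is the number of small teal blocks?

1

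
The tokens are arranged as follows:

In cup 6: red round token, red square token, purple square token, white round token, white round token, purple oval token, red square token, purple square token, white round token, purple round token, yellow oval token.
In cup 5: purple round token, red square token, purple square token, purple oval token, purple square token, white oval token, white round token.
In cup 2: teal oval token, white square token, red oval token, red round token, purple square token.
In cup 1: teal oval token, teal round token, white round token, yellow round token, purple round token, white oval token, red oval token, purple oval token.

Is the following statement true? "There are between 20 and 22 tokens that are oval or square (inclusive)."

There are 19 tokens that are oval or square.
The claim requires 20 ≤ 19 ≤ 22, which does not hold.

False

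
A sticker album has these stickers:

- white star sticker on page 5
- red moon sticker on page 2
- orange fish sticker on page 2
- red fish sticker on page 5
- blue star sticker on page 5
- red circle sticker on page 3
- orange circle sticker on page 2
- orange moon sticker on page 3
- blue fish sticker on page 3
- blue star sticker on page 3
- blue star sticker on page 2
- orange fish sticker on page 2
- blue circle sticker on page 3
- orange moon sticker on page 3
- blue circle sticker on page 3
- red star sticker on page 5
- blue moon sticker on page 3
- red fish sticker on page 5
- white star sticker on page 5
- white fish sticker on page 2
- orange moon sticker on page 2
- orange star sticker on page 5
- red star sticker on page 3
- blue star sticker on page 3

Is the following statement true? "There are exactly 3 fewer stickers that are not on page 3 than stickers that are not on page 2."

True

|stickers that are not on page 3| = 14.
|stickers that are not on page 2| = 17.
The claim requires 17 − 14 (= 3) to equal 3, which holds.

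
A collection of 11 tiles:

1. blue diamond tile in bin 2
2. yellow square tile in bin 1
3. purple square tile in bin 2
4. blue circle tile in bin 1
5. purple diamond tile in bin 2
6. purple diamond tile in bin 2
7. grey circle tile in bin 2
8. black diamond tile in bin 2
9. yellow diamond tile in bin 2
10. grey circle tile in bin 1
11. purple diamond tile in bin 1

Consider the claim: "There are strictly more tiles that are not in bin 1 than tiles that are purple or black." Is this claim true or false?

There are 7 tiles that are not in bin 1.
There are 5 tiles that are purple or black.
The claim requires 7 > 5, which holds.

True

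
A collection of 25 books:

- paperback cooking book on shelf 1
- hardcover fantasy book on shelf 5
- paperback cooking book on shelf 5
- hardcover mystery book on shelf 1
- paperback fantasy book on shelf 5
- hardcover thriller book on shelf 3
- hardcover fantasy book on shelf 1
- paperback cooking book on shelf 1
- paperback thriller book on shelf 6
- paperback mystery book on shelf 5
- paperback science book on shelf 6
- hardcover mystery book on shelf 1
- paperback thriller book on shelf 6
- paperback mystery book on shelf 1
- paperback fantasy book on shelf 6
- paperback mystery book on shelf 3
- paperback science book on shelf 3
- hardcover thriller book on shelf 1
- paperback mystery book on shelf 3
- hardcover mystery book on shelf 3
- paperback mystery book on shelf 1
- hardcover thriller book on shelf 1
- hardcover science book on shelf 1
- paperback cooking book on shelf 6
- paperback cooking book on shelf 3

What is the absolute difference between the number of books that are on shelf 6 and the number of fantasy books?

books on shelf 6: 5. fantasy books: 4.
|5 − 4| = 5 − 4 = 1.

1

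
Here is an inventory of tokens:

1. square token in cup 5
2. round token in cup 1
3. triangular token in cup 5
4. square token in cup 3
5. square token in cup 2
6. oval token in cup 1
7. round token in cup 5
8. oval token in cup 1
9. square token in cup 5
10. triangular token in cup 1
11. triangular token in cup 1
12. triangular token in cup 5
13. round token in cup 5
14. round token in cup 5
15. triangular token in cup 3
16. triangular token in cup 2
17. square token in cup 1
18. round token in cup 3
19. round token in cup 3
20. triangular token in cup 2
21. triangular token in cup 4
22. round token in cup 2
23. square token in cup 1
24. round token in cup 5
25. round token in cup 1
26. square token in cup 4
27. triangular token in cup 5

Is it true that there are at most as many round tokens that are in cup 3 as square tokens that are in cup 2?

False

round tokens in cup 3: 2.
square tokens in cup 2: 1.
The claim requires 2 ≤ 1, which does not hold.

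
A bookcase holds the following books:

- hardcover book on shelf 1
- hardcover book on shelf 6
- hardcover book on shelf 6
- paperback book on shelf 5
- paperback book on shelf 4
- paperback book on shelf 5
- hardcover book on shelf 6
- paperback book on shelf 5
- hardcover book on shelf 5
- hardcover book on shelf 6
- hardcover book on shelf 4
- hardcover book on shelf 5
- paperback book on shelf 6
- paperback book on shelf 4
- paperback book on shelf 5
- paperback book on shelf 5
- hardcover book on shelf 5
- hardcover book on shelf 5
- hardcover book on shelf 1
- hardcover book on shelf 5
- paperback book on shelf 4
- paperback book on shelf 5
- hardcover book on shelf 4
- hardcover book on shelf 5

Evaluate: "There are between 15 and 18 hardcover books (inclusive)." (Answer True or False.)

False

hardcover books: 14.
The claim requires 15 ≤ 14 ≤ 18, which does not hold.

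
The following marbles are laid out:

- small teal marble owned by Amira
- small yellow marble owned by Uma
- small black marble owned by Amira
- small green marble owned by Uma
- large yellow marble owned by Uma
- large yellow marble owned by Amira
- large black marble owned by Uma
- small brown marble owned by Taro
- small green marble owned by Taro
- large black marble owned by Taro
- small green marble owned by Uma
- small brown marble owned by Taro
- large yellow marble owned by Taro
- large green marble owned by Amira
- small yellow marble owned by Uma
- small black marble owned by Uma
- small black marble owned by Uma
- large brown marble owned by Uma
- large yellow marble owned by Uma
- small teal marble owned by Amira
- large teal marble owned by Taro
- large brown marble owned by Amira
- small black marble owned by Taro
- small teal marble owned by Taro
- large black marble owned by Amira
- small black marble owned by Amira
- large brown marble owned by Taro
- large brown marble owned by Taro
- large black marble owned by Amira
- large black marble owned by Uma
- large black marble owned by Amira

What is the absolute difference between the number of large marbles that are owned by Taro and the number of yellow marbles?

large marbles owned by Taro: 5. yellow marbles: 6.
|5 − 6| = 6 − 5 = 1.

1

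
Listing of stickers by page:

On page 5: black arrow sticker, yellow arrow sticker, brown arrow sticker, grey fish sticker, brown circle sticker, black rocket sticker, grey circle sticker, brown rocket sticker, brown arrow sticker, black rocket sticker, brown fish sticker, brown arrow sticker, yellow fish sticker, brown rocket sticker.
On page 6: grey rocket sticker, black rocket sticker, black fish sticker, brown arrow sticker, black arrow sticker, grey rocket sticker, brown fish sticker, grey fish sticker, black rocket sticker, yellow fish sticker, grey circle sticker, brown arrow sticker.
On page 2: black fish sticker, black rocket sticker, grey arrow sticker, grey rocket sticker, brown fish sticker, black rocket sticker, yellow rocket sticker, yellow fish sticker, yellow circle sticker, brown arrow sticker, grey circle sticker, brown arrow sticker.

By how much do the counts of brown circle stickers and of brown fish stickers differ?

2

brown circle stickers: 1. brown fish stickers: 3.
|1 − 3| = 3 − 1 = 2.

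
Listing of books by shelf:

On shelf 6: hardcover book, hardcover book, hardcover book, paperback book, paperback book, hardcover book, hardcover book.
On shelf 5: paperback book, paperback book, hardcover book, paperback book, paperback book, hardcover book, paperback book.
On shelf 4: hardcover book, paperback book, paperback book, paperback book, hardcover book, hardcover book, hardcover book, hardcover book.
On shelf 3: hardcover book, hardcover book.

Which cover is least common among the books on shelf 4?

paperback

Counts by cover (restricted to books on shelf 4): hardcover 5, paperback 3.
The minimum is 3, held uniquely by paperback.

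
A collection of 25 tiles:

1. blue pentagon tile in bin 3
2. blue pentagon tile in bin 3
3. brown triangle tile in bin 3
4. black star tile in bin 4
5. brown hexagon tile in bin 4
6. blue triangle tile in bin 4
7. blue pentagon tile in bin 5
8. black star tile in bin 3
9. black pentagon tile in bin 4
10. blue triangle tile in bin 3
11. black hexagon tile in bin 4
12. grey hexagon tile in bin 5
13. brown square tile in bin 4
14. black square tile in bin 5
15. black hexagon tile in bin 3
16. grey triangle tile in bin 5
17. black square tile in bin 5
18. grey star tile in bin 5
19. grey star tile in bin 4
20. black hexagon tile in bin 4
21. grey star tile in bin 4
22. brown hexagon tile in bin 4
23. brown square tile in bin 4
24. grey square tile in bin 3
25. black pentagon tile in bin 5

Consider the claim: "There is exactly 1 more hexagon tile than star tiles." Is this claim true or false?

True

There are 6 hexagon tiles.
There are 5 star tiles.
The claim requires 6 − 5 (= 1) to equal 1, which holds.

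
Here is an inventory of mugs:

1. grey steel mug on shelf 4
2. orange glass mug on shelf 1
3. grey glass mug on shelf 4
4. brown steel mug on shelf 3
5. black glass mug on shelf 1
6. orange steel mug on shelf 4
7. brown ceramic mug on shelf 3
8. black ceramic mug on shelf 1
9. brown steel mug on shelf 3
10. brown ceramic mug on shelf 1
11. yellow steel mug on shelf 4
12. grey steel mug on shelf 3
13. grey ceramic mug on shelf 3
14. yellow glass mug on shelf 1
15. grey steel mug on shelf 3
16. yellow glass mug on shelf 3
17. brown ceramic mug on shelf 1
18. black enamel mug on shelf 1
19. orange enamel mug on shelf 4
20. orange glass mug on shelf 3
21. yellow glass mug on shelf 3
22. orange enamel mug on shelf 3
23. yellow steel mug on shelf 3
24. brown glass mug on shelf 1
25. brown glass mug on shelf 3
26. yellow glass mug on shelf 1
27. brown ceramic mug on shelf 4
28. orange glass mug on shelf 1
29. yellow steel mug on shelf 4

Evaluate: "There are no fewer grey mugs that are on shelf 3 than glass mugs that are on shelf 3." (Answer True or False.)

False

grey mugs on shelf 3: 3.
glass mugs on shelf 3: 4.
The claim requires 3 ≥ 4, which does not hold.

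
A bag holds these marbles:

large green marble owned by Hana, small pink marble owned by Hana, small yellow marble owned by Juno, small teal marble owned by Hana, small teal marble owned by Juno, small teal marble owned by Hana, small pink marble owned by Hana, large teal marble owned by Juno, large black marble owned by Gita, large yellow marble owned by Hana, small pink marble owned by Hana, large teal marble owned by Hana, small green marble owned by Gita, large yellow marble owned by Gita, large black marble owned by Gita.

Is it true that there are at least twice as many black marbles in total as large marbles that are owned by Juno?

|black marbles| = 2.
|large marbles owned by Juno| = 1.
The claim requires 2 ≥ 2 × 1 = 2, which holds.

True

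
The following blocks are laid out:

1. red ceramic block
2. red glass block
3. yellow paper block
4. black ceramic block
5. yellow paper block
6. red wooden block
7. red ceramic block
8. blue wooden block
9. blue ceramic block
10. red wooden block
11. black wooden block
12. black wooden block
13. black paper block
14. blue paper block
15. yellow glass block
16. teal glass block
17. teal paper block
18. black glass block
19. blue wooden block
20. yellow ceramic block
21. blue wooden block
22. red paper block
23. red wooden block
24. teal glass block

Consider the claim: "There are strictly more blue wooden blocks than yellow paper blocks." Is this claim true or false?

|blue wooden blocks| = 3.
|yellow paper blocks| = 2.
The claim requires 3 > 2, which holds.

True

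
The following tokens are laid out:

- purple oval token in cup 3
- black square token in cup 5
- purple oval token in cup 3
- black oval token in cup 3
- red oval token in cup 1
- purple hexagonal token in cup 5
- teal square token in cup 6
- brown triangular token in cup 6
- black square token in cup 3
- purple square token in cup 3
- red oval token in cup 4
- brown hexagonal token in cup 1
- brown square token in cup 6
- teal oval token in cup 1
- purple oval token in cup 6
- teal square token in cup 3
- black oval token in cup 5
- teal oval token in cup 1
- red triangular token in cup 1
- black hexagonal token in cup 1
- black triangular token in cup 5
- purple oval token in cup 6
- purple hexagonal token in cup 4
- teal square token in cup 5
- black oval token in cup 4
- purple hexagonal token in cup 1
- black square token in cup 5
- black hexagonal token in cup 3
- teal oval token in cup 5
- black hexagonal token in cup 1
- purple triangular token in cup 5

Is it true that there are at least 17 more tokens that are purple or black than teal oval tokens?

False

|tokens that are purple or black| = 19.
|teal oval tokens| = 3.
The claim requires 19 − 3 = 16 ≥ 17, which does not hold.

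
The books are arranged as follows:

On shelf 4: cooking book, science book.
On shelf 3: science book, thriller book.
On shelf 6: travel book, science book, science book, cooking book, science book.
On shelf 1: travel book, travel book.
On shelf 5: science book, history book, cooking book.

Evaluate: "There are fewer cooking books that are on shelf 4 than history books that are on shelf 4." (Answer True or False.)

|cooking books on shelf 4| = 1.
|history books on shelf 4| = 0.
The claim requires 1 < 0, which does not hold.

False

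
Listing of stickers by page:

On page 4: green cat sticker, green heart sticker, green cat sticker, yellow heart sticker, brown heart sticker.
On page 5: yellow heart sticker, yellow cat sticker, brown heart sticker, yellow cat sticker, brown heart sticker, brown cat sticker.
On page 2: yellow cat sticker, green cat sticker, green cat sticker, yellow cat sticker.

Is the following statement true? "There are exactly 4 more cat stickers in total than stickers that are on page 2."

|cat stickers| = 9.
|stickers on page 2| = 4.
The claim requires 9 − 4 (= 5) to equal 4, which does not hold.

False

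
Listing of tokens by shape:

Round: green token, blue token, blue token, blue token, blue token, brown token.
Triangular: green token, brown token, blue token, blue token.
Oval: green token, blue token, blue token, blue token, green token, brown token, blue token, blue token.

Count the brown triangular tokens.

1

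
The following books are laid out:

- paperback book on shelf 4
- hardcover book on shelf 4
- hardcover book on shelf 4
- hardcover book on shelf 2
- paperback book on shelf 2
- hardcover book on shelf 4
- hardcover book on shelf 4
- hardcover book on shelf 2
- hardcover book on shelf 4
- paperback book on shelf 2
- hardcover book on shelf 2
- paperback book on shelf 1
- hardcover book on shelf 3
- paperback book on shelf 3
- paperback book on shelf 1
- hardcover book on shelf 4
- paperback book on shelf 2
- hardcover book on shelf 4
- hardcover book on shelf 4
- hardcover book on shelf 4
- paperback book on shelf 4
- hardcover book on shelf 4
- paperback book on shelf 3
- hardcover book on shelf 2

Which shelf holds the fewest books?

Counts by shelf: shelf 4→12, shelf 2→7, shelf 3→3, shelf 1→2.
The minimum is 2, held uniquely by shelf 1.

shelf 1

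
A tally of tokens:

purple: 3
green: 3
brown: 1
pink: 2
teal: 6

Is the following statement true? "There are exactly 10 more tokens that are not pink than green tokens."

True

|tokens that are not pink| = 13.
|green tokens| = 3.
The claim requires 13 − 3 (= 10) to equal 10, which holds.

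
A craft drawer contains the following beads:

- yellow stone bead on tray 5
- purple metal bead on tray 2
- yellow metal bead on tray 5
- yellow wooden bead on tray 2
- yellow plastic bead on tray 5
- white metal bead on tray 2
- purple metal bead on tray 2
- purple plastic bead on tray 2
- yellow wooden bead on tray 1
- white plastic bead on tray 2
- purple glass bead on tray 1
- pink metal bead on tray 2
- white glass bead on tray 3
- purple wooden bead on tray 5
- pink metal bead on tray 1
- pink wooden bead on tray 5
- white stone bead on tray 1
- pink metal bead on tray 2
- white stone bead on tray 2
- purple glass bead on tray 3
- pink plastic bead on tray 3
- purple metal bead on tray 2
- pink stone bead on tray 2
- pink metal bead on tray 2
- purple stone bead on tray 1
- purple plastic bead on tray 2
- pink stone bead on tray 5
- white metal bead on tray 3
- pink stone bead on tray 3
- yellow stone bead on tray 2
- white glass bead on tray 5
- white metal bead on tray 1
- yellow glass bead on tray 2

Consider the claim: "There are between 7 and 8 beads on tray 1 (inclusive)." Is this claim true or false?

There are 6 beads on tray 1.
The claim requires 7 ≤ 6 ≤ 8, which does not hold.

False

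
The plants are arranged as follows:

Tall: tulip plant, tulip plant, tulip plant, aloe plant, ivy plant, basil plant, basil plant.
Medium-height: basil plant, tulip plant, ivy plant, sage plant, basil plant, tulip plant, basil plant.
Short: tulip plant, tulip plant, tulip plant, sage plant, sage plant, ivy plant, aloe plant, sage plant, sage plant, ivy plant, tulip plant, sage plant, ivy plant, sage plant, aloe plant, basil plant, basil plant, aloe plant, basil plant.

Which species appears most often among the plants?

tulip

Counts by species: tulip 9, basil 8, sage 7, ivy 5, aloe 4.
The maximum is 9, held uniquely by tulip.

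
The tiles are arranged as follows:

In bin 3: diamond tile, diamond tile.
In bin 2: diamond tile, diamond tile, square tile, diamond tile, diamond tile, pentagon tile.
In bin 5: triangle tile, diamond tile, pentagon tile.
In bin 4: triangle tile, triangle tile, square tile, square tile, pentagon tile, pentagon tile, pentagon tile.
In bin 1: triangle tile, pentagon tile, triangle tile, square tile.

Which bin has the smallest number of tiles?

Counts by bin: bin 4→7, bin 2→6, bin 1→4, bin 5→3, bin 3→2.
The minimum is 2, held uniquely by bin 3.

bin 3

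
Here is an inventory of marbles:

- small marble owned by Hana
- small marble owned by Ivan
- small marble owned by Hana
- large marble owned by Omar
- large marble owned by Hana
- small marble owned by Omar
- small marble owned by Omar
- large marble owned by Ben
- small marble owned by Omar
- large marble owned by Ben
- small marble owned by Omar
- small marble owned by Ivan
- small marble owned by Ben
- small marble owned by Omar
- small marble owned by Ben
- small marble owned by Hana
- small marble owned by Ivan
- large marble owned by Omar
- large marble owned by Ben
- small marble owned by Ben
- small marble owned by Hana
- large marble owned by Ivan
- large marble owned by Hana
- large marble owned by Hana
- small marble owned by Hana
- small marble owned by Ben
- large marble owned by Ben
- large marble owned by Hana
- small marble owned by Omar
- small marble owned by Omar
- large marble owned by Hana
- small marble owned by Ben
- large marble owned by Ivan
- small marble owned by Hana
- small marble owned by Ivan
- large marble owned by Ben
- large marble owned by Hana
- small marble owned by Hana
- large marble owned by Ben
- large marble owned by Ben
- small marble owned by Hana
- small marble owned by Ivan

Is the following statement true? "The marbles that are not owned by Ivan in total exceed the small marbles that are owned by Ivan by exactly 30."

marbles that are not owned by Ivan: 35.
small marbles owned by Ivan: 5.
The claim requires 35 − 5 (= 30) to equal 30, which holds.

True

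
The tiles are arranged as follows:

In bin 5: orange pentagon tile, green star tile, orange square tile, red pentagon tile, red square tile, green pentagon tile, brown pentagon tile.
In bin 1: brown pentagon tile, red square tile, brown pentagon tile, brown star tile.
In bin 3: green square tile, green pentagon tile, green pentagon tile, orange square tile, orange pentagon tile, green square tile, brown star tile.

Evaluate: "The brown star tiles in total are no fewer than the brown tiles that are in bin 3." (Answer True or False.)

True

brown star tiles: 2.
brown tiles in bin 3: 1.
The claim requires 2 ≥ 1, which holds.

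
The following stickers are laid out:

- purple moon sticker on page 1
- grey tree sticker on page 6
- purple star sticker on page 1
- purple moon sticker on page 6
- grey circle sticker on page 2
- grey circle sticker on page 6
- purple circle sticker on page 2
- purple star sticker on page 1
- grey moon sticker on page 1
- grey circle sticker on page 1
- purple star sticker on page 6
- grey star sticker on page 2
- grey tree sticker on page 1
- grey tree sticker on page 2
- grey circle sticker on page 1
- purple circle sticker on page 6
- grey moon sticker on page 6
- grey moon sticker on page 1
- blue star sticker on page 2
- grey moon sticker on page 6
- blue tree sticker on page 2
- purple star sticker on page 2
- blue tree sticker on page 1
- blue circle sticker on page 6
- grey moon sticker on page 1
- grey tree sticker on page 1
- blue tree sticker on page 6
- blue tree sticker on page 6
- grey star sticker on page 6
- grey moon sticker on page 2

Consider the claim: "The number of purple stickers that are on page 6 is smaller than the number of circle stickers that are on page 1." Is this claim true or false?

False

purple stickers on page 6: 3.
circle stickers on page 1: 2.
The claim requires 3 < 2, which does not hold.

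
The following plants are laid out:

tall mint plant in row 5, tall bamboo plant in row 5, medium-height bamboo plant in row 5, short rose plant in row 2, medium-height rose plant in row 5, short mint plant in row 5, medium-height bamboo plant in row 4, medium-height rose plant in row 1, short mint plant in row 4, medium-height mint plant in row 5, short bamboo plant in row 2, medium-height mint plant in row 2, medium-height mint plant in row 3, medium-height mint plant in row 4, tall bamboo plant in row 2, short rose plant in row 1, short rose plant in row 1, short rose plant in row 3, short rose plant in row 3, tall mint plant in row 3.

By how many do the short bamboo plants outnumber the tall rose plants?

1

short bamboo plants: 1.
tall rose plants: 0.
1 − 0 = 1.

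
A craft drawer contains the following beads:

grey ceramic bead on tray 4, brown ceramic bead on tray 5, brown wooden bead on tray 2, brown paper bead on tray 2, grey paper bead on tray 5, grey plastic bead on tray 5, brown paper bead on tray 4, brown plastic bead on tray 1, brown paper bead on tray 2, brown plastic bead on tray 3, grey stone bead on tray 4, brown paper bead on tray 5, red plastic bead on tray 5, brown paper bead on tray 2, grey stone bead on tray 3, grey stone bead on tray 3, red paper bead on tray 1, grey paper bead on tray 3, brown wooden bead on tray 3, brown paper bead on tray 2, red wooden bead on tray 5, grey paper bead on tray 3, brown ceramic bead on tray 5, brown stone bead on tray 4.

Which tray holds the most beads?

tray 5

Counts by tray: tray 5→7, tray 3→6, tray 2→5, tray 4→4, tray 1→2.
The maximum is 7, held uniquely by tray 5.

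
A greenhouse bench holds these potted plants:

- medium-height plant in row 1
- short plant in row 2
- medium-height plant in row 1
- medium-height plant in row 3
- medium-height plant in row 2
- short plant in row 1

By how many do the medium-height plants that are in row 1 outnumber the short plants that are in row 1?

1

medium-height plants in row 1: 2.
short plants in row 1: 1.
2 − 1 = 1.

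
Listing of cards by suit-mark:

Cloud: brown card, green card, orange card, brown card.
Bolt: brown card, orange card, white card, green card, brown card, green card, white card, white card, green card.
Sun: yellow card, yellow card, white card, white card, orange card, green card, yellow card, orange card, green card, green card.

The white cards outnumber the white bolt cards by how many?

2

white cards: 5.
white bolt cards: 3.
5 − 3 = 2.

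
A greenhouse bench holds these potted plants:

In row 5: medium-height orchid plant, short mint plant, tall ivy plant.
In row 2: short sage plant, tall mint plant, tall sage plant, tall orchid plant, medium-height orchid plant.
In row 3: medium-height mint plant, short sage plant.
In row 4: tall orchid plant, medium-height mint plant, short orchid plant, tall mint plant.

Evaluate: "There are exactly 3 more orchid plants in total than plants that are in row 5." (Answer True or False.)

There are 5 orchid plants.
There are 3 plants in row 5.
The claim requires 5 − 3 (= 2) to equal 3, which does not hold.

False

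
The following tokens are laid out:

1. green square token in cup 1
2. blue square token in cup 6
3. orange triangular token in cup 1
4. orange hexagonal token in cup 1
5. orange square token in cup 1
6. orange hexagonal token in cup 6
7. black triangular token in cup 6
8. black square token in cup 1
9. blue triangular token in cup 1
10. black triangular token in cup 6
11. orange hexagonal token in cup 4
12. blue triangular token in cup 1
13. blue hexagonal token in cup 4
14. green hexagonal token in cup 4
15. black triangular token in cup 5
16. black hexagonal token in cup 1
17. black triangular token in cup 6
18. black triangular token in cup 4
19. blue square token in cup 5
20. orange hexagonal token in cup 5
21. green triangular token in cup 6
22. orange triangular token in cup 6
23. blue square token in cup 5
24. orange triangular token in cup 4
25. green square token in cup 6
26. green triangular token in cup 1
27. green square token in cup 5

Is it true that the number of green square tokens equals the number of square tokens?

False

green square tokens: 3.
square tokens: 8.
The claim requires 3 = 8, which does not hold.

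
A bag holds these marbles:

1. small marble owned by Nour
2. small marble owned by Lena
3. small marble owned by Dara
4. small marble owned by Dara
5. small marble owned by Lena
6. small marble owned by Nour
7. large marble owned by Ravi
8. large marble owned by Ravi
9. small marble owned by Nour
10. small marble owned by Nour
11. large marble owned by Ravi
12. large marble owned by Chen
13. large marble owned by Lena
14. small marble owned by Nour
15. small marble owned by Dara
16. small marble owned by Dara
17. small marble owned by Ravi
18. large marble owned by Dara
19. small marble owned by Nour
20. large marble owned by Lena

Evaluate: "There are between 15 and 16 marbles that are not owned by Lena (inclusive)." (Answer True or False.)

True

|marbles that are not owned by Lena| = 16.
The claim requires 15 ≤ 16 ≤ 16, which holds.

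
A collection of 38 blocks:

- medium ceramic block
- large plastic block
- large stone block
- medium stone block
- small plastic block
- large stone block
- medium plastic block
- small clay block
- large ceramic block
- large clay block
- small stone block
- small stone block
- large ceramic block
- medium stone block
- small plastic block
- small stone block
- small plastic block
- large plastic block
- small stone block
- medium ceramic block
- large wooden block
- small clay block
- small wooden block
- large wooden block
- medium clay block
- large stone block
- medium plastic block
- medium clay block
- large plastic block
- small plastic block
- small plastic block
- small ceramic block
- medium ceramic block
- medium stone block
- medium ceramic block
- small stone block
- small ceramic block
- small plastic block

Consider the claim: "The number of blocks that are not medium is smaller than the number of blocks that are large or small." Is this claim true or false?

False

|blocks that are not medium| = 27.
|blocks that are large or small| = 27.
The claim requires 27 < 27, which does not hold.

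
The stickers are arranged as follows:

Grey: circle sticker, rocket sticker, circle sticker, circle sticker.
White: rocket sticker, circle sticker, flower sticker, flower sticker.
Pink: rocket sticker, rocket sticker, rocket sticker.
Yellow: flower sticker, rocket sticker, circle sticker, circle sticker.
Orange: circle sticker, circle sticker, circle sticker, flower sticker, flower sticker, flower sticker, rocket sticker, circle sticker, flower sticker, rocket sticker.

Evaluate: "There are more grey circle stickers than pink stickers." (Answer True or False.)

grey circle stickers: 3.
pink stickers: 3.
The claim requires 3 > 3, which does not hold.

False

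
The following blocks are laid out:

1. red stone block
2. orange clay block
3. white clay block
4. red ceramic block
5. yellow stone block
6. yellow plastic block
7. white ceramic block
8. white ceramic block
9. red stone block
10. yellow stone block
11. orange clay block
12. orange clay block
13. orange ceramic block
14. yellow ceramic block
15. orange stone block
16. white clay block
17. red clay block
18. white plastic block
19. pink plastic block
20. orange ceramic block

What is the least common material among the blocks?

Counts by material: clay 6, ceramic 6, stone 5, plastic 3.
The minimum is 3, held uniquely by plastic.

plastic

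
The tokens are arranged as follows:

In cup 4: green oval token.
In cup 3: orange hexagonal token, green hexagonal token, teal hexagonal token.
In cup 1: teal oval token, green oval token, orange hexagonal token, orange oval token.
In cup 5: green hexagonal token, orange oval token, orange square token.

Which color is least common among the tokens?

Counts by color: orange 5, green 4, teal 2.
The minimum is 2, held uniquely by teal.

teal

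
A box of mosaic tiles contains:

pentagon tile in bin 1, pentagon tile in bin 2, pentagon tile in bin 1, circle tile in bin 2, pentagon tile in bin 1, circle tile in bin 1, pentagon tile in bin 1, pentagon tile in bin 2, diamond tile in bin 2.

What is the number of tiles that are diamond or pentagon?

7

diamond: 1; pentagon: 6; together 1 + 6 = 7.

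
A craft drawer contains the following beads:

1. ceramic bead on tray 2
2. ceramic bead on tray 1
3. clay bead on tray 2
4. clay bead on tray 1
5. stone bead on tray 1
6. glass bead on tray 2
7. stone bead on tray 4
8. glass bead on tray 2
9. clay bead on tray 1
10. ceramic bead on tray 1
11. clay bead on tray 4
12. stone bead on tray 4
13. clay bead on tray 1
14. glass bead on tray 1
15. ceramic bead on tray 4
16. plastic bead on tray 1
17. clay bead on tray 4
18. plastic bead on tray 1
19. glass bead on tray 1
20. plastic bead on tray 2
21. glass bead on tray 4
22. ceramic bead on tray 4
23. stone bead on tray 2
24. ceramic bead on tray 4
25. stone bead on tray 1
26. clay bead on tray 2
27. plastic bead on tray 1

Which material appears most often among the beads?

Counts by material: clay 7, ceramic 6, glass 5, stone 5, plastic 4.
The maximum is 7, held uniquely by clay.

clay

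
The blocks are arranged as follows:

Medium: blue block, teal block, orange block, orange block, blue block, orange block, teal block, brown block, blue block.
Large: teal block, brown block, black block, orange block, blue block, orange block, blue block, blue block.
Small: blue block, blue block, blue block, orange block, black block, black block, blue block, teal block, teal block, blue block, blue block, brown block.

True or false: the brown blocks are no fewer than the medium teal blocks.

brown blocks: 3.
medium teal blocks: 2.
The claim requires 3 ≥ 2, which holds.

True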